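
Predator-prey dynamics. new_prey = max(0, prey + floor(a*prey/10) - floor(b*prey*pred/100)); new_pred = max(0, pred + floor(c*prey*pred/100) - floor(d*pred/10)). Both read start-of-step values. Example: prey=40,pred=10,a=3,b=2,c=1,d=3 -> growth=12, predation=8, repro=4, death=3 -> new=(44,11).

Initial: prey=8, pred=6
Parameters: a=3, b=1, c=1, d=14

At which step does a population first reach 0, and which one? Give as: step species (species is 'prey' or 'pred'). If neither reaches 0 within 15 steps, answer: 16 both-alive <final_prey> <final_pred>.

Answer: 1 pred

Derivation:
Step 1: prey: 8+2-0=10; pred: 6+0-8=0
First extinction: pred at step 1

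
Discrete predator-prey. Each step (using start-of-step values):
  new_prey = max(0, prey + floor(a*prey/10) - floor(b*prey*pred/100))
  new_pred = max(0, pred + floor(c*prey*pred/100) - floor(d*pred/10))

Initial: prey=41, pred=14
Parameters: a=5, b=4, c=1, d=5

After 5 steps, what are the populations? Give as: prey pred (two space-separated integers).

Answer: 60 8

Derivation:
Step 1: prey: 41+20-22=39; pred: 14+5-7=12
Step 2: prey: 39+19-18=40; pred: 12+4-6=10
Step 3: prey: 40+20-16=44; pred: 10+4-5=9
Step 4: prey: 44+22-15=51; pred: 9+3-4=8
Step 5: prey: 51+25-16=60; pred: 8+4-4=8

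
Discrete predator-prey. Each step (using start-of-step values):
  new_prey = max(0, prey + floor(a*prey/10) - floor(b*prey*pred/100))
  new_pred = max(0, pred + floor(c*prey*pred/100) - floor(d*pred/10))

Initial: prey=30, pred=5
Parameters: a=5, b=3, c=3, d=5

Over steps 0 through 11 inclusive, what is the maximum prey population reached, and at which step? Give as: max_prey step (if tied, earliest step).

Answer: 60 3

Derivation:
Step 1: prey: 30+15-4=41; pred: 5+4-2=7
Step 2: prey: 41+20-8=53; pred: 7+8-3=12
Step 3: prey: 53+26-19=60; pred: 12+19-6=25
Step 4: prey: 60+30-45=45; pred: 25+45-12=58
Step 5: prey: 45+22-78=0; pred: 58+78-29=107
Step 6: prey: 0+0-0=0; pred: 107+0-53=54
Step 7: prey: 0+0-0=0; pred: 54+0-27=27
Step 8: prey: 0+0-0=0; pred: 27+0-13=14
Step 9: prey: 0+0-0=0; pred: 14+0-7=7
Step 10: prey: 0+0-0=0; pred: 7+0-3=4
Step 11: prey: 0+0-0=0; pred: 4+0-2=2
Max prey = 60 at step 3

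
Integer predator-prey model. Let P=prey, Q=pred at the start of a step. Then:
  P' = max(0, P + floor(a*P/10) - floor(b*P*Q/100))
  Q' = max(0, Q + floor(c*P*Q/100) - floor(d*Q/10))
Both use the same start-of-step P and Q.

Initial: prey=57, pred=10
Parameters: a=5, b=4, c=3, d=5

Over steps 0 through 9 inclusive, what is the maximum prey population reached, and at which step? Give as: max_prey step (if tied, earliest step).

Answer: 63 1

Derivation:
Step 1: prey: 57+28-22=63; pred: 10+17-5=22
Step 2: prey: 63+31-55=39; pred: 22+41-11=52
Step 3: prey: 39+19-81=0; pred: 52+60-26=86
Step 4: prey: 0+0-0=0; pred: 86+0-43=43
Step 5: prey: 0+0-0=0; pred: 43+0-21=22
Step 6: prey: 0+0-0=0; pred: 22+0-11=11
Step 7: prey: 0+0-0=0; pred: 11+0-5=6
Step 8: prey: 0+0-0=0; pred: 6+0-3=3
Step 9: prey: 0+0-0=0; pred: 3+0-1=2
Max prey = 63 at step 1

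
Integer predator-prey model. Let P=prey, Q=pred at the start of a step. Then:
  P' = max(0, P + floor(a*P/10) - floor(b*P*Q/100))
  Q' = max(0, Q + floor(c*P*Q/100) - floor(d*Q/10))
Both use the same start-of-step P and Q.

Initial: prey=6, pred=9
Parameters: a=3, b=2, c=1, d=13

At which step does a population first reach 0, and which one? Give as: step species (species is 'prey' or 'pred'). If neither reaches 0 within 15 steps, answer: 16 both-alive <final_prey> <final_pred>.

Step 1: prey: 6+1-1=6; pred: 9+0-11=0
First extinction: pred at step 1

Answer: 1 pred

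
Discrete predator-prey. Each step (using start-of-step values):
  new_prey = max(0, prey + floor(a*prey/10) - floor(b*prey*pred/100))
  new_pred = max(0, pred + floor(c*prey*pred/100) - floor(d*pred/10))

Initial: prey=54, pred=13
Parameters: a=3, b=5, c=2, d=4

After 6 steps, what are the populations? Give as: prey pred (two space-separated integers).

Answer: 0 6

Derivation:
Step 1: prey: 54+16-35=35; pred: 13+14-5=22
Step 2: prey: 35+10-38=7; pred: 22+15-8=29
Step 3: prey: 7+2-10=0; pred: 29+4-11=22
Step 4: prey: 0+0-0=0; pred: 22+0-8=14
Step 5: prey: 0+0-0=0; pred: 14+0-5=9
Step 6: prey: 0+0-0=0; pred: 9+0-3=6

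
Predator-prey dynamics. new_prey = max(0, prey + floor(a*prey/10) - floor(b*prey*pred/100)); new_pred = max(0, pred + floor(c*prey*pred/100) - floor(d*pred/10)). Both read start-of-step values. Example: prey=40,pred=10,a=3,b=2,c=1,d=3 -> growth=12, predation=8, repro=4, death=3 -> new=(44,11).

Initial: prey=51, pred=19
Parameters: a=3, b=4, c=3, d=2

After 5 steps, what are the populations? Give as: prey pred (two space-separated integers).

Step 1: prey: 51+15-38=28; pred: 19+29-3=45
Step 2: prey: 28+8-50=0; pred: 45+37-9=73
Step 3: prey: 0+0-0=0; pred: 73+0-14=59
Step 4: prey: 0+0-0=0; pred: 59+0-11=48
Step 5: prey: 0+0-0=0; pred: 48+0-9=39

Answer: 0 39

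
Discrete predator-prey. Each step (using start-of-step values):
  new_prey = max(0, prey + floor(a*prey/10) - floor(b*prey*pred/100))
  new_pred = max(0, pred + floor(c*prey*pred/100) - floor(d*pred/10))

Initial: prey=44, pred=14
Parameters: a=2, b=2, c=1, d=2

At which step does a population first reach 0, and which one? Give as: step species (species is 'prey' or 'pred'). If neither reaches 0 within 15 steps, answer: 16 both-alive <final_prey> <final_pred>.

Step 1: prey: 44+8-12=40; pred: 14+6-2=18
Step 2: prey: 40+8-14=34; pred: 18+7-3=22
Step 3: prey: 34+6-14=26; pred: 22+7-4=25
Step 4: prey: 26+5-13=18; pred: 25+6-5=26
Step 5: prey: 18+3-9=12; pred: 26+4-5=25
Step 6: prey: 12+2-6=8; pred: 25+3-5=23
Step 7: prey: 8+1-3=6; pred: 23+1-4=20
Step 8: prey: 6+1-2=5; pred: 20+1-4=17
Step 9: prey: 5+1-1=5; pred: 17+0-3=14
Step 10: prey: 5+1-1=5; pred: 14+0-2=12
Step 11: prey: 5+1-1=5; pred: 12+0-2=10
Step 12: prey: 5+1-1=5; pred: 10+0-2=8
Step 13: prey: 5+1-0=6; pred: 8+0-1=7
Step 14: prey: 6+1-0=7; pred: 7+0-1=6
Step 15: prey: 7+1-0=8; pred: 6+0-1=5
No extinction within 15 steps

Answer: 16 both-alive 8 5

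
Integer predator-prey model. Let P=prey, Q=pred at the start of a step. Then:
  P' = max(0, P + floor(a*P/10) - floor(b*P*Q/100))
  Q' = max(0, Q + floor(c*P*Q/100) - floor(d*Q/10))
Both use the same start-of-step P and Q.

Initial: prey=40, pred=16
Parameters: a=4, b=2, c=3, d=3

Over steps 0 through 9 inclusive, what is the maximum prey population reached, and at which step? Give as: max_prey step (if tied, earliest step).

Answer: 44 1

Derivation:
Step 1: prey: 40+16-12=44; pred: 16+19-4=31
Step 2: prey: 44+17-27=34; pred: 31+40-9=62
Step 3: prey: 34+13-42=5; pred: 62+63-18=107
Step 4: prey: 5+2-10=0; pred: 107+16-32=91
Step 5: prey: 0+0-0=0; pred: 91+0-27=64
Step 6: prey: 0+0-0=0; pred: 64+0-19=45
Step 7: prey: 0+0-0=0; pred: 45+0-13=32
Step 8: prey: 0+0-0=0; pred: 32+0-9=23
Step 9: prey: 0+0-0=0; pred: 23+0-6=17
Max prey = 44 at step 1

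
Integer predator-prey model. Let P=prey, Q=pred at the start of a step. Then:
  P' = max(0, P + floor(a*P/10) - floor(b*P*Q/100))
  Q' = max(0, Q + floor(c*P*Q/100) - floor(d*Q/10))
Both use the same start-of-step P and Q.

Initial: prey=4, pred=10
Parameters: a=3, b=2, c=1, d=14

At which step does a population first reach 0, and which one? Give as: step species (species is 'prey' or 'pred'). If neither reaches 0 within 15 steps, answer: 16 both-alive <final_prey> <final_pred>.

Step 1: prey: 4+1-0=5; pred: 10+0-14=0
First extinction: pred at step 1

Answer: 1 pred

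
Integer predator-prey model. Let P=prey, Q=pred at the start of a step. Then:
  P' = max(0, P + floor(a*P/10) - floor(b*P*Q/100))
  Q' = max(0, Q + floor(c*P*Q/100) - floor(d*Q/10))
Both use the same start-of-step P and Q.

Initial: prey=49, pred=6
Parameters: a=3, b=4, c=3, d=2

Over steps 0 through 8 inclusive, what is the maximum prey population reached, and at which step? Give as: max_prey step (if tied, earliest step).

Step 1: prey: 49+14-11=52; pred: 6+8-1=13
Step 2: prey: 52+15-27=40; pred: 13+20-2=31
Step 3: prey: 40+12-49=3; pred: 31+37-6=62
Step 4: prey: 3+0-7=0; pred: 62+5-12=55
Step 5: prey: 0+0-0=0; pred: 55+0-11=44
Step 6: prey: 0+0-0=0; pred: 44+0-8=36
Step 7: prey: 0+0-0=0; pred: 36+0-7=29
Step 8: prey: 0+0-0=0; pred: 29+0-5=24
Max prey = 52 at step 1

Answer: 52 1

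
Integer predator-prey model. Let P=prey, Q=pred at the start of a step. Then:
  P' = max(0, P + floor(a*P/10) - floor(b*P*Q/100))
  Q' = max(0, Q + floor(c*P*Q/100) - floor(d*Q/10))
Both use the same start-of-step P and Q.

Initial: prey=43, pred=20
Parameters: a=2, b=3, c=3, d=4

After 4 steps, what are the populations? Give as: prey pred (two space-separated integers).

Step 1: prey: 43+8-25=26; pred: 20+25-8=37
Step 2: prey: 26+5-28=3; pred: 37+28-14=51
Step 3: prey: 3+0-4=0; pred: 51+4-20=35
Step 4: prey: 0+0-0=0; pred: 35+0-14=21

Answer: 0 21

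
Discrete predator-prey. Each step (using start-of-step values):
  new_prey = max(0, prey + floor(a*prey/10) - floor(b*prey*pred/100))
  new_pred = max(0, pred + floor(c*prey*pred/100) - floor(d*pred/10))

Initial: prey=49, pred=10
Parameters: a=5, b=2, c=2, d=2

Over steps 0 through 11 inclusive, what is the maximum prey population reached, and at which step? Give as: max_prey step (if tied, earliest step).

Step 1: prey: 49+24-9=64; pred: 10+9-2=17
Step 2: prey: 64+32-21=75; pred: 17+21-3=35
Step 3: prey: 75+37-52=60; pred: 35+52-7=80
Step 4: prey: 60+30-96=0; pred: 80+96-16=160
Step 5: prey: 0+0-0=0; pred: 160+0-32=128
Step 6: prey: 0+0-0=0; pred: 128+0-25=103
Step 7: prey: 0+0-0=0; pred: 103+0-20=83
Step 8: prey: 0+0-0=0; pred: 83+0-16=67
Step 9: prey: 0+0-0=0; pred: 67+0-13=54
Step 10: prey: 0+0-0=0; pred: 54+0-10=44
Step 11: prey: 0+0-0=0; pred: 44+0-8=36
Max prey = 75 at step 2

Answer: 75 2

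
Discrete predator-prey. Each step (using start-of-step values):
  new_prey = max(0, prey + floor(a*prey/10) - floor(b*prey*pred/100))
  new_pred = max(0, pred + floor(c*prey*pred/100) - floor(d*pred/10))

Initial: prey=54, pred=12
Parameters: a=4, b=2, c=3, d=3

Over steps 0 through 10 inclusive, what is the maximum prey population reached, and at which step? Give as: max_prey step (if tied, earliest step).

Step 1: prey: 54+21-12=63; pred: 12+19-3=28
Step 2: prey: 63+25-35=53; pred: 28+52-8=72
Step 3: prey: 53+21-76=0; pred: 72+114-21=165
Step 4: prey: 0+0-0=0; pred: 165+0-49=116
Step 5: prey: 0+0-0=0; pred: 116+0-34=82
Step 6: prey: 0+0-0=0; pred: 82+0-24=58
Step 7: prey: 0+0-0=0; pred: 58+0-17=41
Step 8: prey: 0+0-0=0; pred: 41+0-12=29
Step 9: prey: 0+0-0=0; pred: 29+0-8=21
Step 10: prey: 0+0-0=0; pred: 21+0-6=15
Max prey = 63 at step 1

Answer: 63 1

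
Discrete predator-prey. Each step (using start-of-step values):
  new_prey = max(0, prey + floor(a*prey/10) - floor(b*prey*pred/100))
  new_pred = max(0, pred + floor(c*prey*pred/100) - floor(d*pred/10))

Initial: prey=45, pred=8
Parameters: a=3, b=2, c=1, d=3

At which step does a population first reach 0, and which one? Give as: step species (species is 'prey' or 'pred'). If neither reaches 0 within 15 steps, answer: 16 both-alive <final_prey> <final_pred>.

Answer: 16 both-alive 6 6

Derivation:
Step 1: prey: 45+13-7=51; pred: 8+3-2=9
Step 2: prey: 51+15-9=57; pred: 9+4-2=11
Step 3: prey: 57+17-12=62; pred: 11+6-3=14
Step 4: prey: 62+18-17=63; pred: 14+8-4=18
Step 5: prey: 63+18-22=59; pred: 18+11-5=24
Step 6: prey: 59+17-28=48; pred: 24+14-7=31
Step 7: prey: 48+14-29=33; pred: 31+14-9=36
Step 8: prey: 33+9-23=19; pred: 36+11-10=37
Step 9: prey: 19+5-14=10; pred: 37+7-11=33
Step 10: prey: 10+3-6=7; pred: 33+3-9=27
Step 11: prey: 7+2-3=6; pred: 27+1-8=20
Step 12: prey: 6+1-2=5; pred: 20+1-6=15
Step 13: prey: 5+1-1=5; pred: 15+0-4=11
Step 14: prey: 5+1-1=5; pred: 11+0-3=8
Step 15: prey: 5+1-0=6; pred: 8+0-2=6
No extinction within 15 steps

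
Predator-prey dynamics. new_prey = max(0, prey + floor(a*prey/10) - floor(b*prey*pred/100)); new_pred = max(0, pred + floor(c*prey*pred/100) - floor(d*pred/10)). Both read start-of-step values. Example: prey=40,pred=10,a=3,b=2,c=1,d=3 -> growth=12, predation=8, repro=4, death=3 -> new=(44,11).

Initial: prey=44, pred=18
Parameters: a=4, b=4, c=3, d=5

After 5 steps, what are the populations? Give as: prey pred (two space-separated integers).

Step 1: prey: 44+17-31=30; pred: 18+23-9=32
Step 2: prey: 30+12-38=4; pred: 32+28-16=44
Step 3: prey: 4+1-7=0; pred: 44+5-22=27
Step 4: prey: 0+0-0=0; pred: 27+0-13=14
Step 5: prey: 0+0-0=0; pred: 14+0-7=7

Answer: 0 7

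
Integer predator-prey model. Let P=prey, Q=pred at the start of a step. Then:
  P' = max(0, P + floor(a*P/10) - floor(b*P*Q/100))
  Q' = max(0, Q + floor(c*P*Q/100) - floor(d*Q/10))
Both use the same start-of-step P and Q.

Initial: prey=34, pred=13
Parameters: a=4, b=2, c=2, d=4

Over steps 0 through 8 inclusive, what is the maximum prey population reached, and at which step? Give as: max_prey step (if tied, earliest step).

Step 1: prey: 34+13-8=39; pred: 13+8-5=16
Step 2: prey: 39+15-12=42; pred: 16+12-6=22
Step 3: prey: 42+16-18=40; pred: 22+18-8=32
Step 4: prey: 40+16-25=31; pred: 32+25-12=45
Step 5: prey: 31+12-27=16; pred: 45+27-18=54
Step 6: prey: 16+6-17=5; pred: 54+17-21=50
Step 7: prey: 5+2-5=2; pred: 50+5-20=35
Step 8: prey: 2+0-1=1; pred: 35+1-14=22
Max prey = 42 at step 2

Answer: 42 2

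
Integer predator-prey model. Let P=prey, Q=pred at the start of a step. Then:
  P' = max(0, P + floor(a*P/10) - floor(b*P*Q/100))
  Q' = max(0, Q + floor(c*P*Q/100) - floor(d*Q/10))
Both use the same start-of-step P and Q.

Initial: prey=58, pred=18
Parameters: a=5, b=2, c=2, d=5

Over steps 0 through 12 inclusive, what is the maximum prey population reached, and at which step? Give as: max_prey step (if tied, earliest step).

Answer: 67 1

Derivation:
Step 1: prey: 58+29-20=67; pred: 18+20-9=29
Step 2: prey: 67+33-38=62; pred: 29+38-14=53
Step 3: prey: 62+31-65=28; pred: 53+65-26=92
Step 4: prey: 28+14-51=0; pred: 92+51-46=97
Step 5: prey: 0+0-0=0; pred: 97+0-48=49
Step 6: prey: 0+0-0=0; pred: 49+0-24=25
Step 7: prey: 0+0-0=0; pred: 25+0-12=13
Step 8: prey: 0+0-0=0; pred: 13+0-6=7
Step 9: prey: 0+0-0=0; pred: 7+0-3=4
Step 10: prey: 0+0-0=0; pred: 4+0-2=2
Step 11: prey: 0+0-0=0; pred: 2+0-1=1
Step 12: prey: 0+0-0=0; pred: 1+0-0=1
Max prey = 67 at step 1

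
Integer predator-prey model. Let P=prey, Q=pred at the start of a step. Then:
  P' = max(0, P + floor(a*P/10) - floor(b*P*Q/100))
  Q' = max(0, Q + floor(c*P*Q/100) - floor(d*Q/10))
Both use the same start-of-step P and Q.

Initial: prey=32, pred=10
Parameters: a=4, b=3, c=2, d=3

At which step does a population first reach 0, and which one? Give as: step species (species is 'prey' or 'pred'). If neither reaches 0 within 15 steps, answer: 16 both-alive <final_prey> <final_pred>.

Step 1: prey: 32+12-9=35; pred: 10+6-3=13
Step 2: prey: 35+14-13=36; pred: 13+9-3=19
Step 3: prey: 36+14-20=30; pred: 19+13-5=27
Step 4: prey: 30+12-24=18; pred: 27+16-8=35
Step 5: prey: 18+7-18=7; pred: 35+12-10=37
Step 6: prey: 7+2-7=2; pred: 37+5-11=31
Step 7: prey: 2+0-1=1; pred: 31+1-9=23
Step 8: prey: 1+0-0=1; pred: 23+0-6=17
Step 9: prey: 1+0-0=1; pred: 17+0-5=12
Step 10: prey: 1+0-0=1; pred: 12+0-3=9
Step 11: prey: 1+0-0=1; pred: 9+0-2=7
Step 12: prey: 1+0-0=1; pred: 7+0-2=5
Step 13: prey: 1+0-0=1; pred: 5+0-1=4
Step 14: prey: 1+0-0=1; pred: 4+0-1=3
Step 15: prey: 1+0-0=1; pred: 3+0-0=3
No extinction within 15 steps

Answer: 16 both-alive 1 3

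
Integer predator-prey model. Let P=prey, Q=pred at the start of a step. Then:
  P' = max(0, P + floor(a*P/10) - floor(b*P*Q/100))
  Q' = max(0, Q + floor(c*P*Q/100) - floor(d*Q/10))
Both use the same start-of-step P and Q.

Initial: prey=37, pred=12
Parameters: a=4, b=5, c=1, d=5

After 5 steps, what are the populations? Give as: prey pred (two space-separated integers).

Step 1: prey: 37+14-22=29; pred: 12+4-6=10
Step 2: prey: 29+11-14=26; pred: 10+2-5=7
Step 3: prey: 26+10-9=27; pred: 7+1-3=5
Step 4: prey: 27+10-6=31; pred: 5+1-2=4
Step 5: prey: 31+12-6=37; pred: 4+1-2=3

Answer: 37 3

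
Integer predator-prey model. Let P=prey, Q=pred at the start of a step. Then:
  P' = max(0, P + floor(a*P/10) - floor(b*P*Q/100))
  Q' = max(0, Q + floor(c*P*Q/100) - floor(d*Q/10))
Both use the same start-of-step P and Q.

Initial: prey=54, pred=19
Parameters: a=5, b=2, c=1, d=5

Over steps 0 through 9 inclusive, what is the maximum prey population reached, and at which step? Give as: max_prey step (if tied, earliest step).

Step 1: prey: 54+27-20=61; pred: 19+10-9=20
Step 2: prey: 61+30-24=67; pred: 20+12-10=22
Step 3: prey: 67+33-29=71; pred: 22+14-11=25
Step 4: prey: 71+35-35=71; pred: 25+17-12=30
Step 5: prey: 71+35-42=64; pred: 30+21-15=36
Step 6: prey: 64+32-46=50; pred: 36+23-18=41
Step 7: prey: 50+25-41=34; pred: 41+20-20=41
Step 8: prey: 34+17-27=24; pred: 41+13-20=34
Step 9: prey: 24+12-16=20; pred: 34+8-17=25
Max prey = 71 at step 3

Answer: 71 3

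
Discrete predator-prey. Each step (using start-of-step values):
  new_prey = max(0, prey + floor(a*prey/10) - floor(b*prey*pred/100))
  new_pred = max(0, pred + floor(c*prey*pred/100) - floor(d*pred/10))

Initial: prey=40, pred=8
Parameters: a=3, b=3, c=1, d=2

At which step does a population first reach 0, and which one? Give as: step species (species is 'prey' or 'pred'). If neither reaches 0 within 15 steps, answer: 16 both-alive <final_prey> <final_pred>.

Answer: 16 both-alive 5 6

Derivation:
Step 1: prey: 40+12-9=43; pred: 8+3-1=10
Step 2: prey: 43+12-12=43; pred: 10+4-2=12
Step 3: prey: 43+12-15=40; pred: 12+5-2=15
Step 4: prey: 40+12-18=34; pred: 15+6-3=18
Step 5: prey: 34+10-18=26; pred: 18+6-3=21
Step 6: prey: 26+7-16=17; pred: 21+5-4=22
Step 7: prey: 17+5-11=11; pred: 22+3-4=21
Step 8: prey: 11+3-6=8; pred: 21+2-4=19
Step 9: prey: 8+2-4=6; pred: 19+1-3=17
Step 10: prey: 6+1-3=4; pred: 17+1-3=15
Step 11: prey: 4+1-1=4; pred: 15+0-3=12
Step 12: prey: 4+1-1=4; pred: 12+0-2=10
Step 13: prey: 4+1-1=4; pred: 10+0-2=8
Step 14: prey: 4+1-0=5; pred: 8+0-1=7
Step 15: prey: 5+1-1=5; pred: 7+0-1=6
No extinction within 15 steps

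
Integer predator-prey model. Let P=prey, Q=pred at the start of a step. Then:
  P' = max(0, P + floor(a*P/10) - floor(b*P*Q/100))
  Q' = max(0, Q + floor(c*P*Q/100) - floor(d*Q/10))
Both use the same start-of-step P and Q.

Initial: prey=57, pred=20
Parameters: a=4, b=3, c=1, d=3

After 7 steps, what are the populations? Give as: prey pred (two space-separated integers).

Answer: 5 11

Derivation:
Step 1: prey: 57+22-34=45; pred: 20+11-6=25
Step 2: prey: 45+18-33=30; pred: 25+11-7=29
Step 3: prey: 30+12-26=16; pred: 29+8-8=29
Step 4: prey: 16+6-13=9; pred: 29+4-8=25
Step 5: prey: 9+3-6=6; pred: 25+2-7=20
Step 6: prey: 6+2-3=5; pred: 20+1-6=15
Step 7: prey: 5+2-2=5; pred: 15+0-4=11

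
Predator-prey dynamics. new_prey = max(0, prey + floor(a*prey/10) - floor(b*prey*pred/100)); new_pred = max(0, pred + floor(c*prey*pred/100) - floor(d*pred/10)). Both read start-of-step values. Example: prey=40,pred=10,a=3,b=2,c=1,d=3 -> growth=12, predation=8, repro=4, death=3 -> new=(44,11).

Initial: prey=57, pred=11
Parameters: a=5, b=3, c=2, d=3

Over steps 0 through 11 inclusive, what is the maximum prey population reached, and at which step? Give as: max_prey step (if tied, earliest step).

Step 1: prey: 57+28-18=67; pred: 11+12-3=20
Step 2: prey: 67+33-40=60; pred: 20+26-6=40
Step 3: prey: 60+30-72=18; pred: 40+48-12=76
Step 4: prey: 18+9-41=0; pred: 76+27-22=81
Step 5: prey: 0+0-0=0; pred: 81+0-24=57
Step 6: prey: 0+0-0=0; pred: 57+0-17=40
Step 7: prey: 0+0-0=0; pred: 40+0-12=28
Step 8: prey: 0+0-0=0; pred: 28+0-8=20
Step 9: prey: 0+0-0=0; pred: 20+0-6=14
Step 10: prey: 0+0-0=0; pred: 14+0-4=10
Step 11: prey: 0+0-0=0; pred: 10+0-3=7
Max prey = 67 at step 1

Answer: 67 1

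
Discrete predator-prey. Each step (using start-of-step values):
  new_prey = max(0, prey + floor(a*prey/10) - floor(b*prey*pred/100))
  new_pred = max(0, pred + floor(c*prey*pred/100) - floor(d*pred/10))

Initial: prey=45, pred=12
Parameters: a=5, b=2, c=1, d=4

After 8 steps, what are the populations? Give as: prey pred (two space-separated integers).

Step 1: prey: 45+22-10=57; pred: 12+5-4=13
Step 2: prey: 57+28-14=71; pred: 13+7-5=15
Step 3: prey: 71+35-21=85; pred: 15+10-6=19
Step 4: prey: 85+42-32=95; pred: 19+16-7=28
Step 5: prey: 95+47-53=89; pred: 28+26-11=43
Step 6: prey: 89+44-76=57; pred: 43+38-17=64
Step 7: prey: 57+28-72=13; pred: 64+36-25=75
Step 8: prey: 13+6-19=0; pred: 75+9-30=54

Answer: 0 54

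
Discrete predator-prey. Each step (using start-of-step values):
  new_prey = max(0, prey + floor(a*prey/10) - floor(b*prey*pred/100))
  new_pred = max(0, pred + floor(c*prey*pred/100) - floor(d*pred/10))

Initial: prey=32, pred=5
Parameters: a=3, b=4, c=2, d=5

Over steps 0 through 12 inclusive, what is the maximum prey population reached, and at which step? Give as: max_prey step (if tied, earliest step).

Answer: 38 3

Derivation:
Step 1: prey: 32+9-6=35; pred: 5+3-2=6
Step 2: prey: 35+10-8=37; pred: 6+4-3=7
Step 3: prey: 37+11-10=38; pred: 7+5-3=9
Step 4: prey: 38+11-13=36; pred: 9+6-4=11
Step 5: prey: 36+10-15=31; pred: 11+7-5=13
Step 6: prey: 31+9-16=24; pred: 13+8-6=15
Step 7: prey: 24+7-14=17; pred: 15+7-7=15
Step 8: prey: 17+5-10=12; pred: 15+5-7=13
Step 9: prey: 12+3-6=9; pred: 13+3-6=10
Step 10: prey: 9+2-3=8; pred: 10+1-5=6
Step 11: prey: 8+2-1=9; pred: 6+0-3=3
Step 12: prey: 9+2-1=10; pred: 3+0-1=2
Max prey = 38 at step 3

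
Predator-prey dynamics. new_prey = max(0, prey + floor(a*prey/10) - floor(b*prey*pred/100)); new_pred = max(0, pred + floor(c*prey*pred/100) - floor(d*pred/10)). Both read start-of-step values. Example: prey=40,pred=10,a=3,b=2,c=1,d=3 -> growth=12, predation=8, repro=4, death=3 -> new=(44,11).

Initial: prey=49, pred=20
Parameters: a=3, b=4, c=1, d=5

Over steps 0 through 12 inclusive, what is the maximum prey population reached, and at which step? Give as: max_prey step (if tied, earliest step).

Answer: 51 12

Derivation:
Step 1: prey: 49+14-39=24; pred: 20+9-10=19
Step 2: prey: 24+7-18=13; pred: 19+4-9=14
Step 3: prey: 13+3-7=9; pred: 14+1-7=8
Step 4: prey: 9+2-2=9; pred: 8+0-4=4
Step 5: prey: 9+2-1=10; pred: 4+0-2=2
Step 6: prey: 10+3-0=13; pred: 2+0-1=1
Step 7: prey: 13+3-0=16; pred: 1+0-0=1
Step 8: prey: 16+4-0=20; pred: 1+0-0=1
Step 9: prey: 20+6-0=26; pred: 1+0-0=1
Step 10: prey: 26+7-1=32; pred: 1+0-0=1
Step 11: prey: 32+9-1=40; pred: 1+0-0=1
Step 12: prey: 40+12-1=51; pred: 1+0-0=1
Max prey = 51 at step 12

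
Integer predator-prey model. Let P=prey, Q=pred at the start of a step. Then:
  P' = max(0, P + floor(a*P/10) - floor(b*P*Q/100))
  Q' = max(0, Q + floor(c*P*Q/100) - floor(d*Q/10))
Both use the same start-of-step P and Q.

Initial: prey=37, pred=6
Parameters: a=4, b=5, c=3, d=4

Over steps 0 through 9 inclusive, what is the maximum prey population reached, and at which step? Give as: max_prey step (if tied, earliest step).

Answer: 40 1

Derivation:
Step 1: prey: 37+14-11=40; pred: 6+6-2=10
Step 2: prey: 40+16-20=36; pred: 10+12-4=18
Step 3: prey: 36+14-32=18; pred: 18+19-7=30
Step 4: prey: 18+7-27=0; pred: 30+16-12=34
Step 5: prey: 0+0-0=0; pred: 34+0-13=21
Step 6: prey: 0+0-0=0; pred: 21+0-8=13
Step 7: prey: 0+0-0=0; pred: 13+0-5=8
Step 8: prey: 0+0-0=0; pred: 8+0-3=5
Step 9: prey: 0+0-0=0; pred: 5+0-2=3
Max prey = 40 at step 1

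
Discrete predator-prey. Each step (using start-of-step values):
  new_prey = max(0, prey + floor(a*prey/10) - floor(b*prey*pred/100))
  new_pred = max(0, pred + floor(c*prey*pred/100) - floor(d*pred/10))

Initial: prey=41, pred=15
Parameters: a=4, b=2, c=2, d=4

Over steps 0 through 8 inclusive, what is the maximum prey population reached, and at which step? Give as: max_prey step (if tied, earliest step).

Step 1: prey: 41+16-12=45; pred: 15+12-6=21
Step 2: prey: 45+18-18=45; pred: 21+18-8=31
Step 3: prey: 45+18-27=36; pred: 31+27-12=46
Step 4: prey: 36+14-33=17; pred: 46+33-18=61
Step 5: prey: 17+6-20=3; pred: 61+20-24=57
Step 6: prey: 3+1-3=1; pred: 57+3-22=38
Step 7: prey: 1+0-0=1; pred: 38+0-15=23
Step 8: prey: 1+0-0=1; pred: 23+0-9=14
Max prey = 45 at step 1

Answer: 45 1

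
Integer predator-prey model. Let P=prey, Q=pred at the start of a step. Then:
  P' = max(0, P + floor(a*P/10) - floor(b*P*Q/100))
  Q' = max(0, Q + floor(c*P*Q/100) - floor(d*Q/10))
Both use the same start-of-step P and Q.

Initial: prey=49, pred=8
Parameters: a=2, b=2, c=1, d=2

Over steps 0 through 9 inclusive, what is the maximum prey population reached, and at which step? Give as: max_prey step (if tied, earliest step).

Step 1: prey: 49+9-7=51; pred: 8+3-1=10
Step 2: prey: 51+10-10=51; pred: 10+5-2=13
Step 3: prey: 51+10-13=48; pred: 13+6-2=17
Step 4: prey: 48+9-16=41; pred: 17+8-3=22
Step 5: prey: 41+8-18=31; pred: 22+9-4=27
Step 6: prey: 31+6-16=21; pred: 27+8-5=30
Step 7: prey: 21+4-12=13; pred: 30+6-6=30
Step 8: prey: 13+2-7=8; pred: 30+3-6=27
Step 9: prey: 8+1-4=5; pred: 27+2-5=24
Max prey = 51 at step 1

Answer: 51 1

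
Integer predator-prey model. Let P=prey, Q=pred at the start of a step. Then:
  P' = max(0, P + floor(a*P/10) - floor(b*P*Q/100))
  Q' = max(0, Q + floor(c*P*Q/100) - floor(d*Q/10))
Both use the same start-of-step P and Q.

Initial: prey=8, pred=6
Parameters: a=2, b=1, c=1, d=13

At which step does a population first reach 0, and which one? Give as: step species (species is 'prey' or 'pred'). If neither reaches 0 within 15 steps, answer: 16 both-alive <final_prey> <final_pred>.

Step 1: prey: 8+1-0=9; pred: 6+0-7=0
First extinction: pred at step 1

Answer: 1 pred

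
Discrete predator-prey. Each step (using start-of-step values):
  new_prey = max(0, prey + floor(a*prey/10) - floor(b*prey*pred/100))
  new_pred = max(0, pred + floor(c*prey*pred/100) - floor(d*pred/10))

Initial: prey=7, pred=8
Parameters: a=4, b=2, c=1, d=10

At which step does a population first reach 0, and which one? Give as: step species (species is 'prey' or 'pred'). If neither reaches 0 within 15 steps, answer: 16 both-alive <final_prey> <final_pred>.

Step 1: prey: 7+2-1=8; pred: 8+0-8=0
First extinction: pred at step 1

Answer: 1 pred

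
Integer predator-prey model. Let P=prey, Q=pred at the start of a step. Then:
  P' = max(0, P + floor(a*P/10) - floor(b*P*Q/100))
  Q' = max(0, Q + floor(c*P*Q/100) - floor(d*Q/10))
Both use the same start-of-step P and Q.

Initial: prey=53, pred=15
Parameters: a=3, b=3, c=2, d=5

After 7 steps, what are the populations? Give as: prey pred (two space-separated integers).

Step 1: prey: 53+15-23=45; pred: 15+15-7=23
Step 2: prey: 45+13-31=27; pred: 23+20-11=32
Step 3: prey: 27+8-25=10; pred: 32+17-16=33
Step 4: prey: 10+3-9=4; pred: 33+6-16=23
Step 5: prey: 4+1-2=3; pred: 23+1-11=13
Step 6: prey: 3+0-1=2; pred: 13+0-6=7
Step 7: prey: 2+0-0=2; pred: 7+0-3=4

Answer: 2 4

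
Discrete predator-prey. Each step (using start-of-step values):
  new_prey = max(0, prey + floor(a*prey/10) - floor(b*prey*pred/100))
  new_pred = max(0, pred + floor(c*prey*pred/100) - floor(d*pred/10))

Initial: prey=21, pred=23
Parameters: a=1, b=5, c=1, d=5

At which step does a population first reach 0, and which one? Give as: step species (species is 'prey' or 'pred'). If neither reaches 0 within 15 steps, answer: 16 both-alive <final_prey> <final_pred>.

Step 1: prey: 21+2-24=0; pred: 23+4-11=16
First extinction: prey at step 1

Answer: 1 prey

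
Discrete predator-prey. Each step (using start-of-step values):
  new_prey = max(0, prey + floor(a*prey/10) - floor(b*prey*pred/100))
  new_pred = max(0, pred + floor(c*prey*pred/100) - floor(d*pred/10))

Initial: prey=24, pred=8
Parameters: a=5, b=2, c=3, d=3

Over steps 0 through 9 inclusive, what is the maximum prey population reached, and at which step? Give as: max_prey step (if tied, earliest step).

Step 1: prey: 24+12-3=33; pred: 8+5-2=11
Step 2: prey: 33+16-7=42; pred: 11+10-3=18
Step 3: prey: 42+21-15=48; pred: 18+22-5=35
Step 4: prey: 48+24-33=39; pred: 35+50-10=75
Step 5: prey: 39+19-58=0; pred: 75+87-22=140
Step 6: prey: 0+0-0=0; pred: 140+0-42=98
Step 7: prey: 0+0-0=0; pred: 98+0-29=69
Step 8: prey: 0+0-0=0; pred: 69+0-20=49
Step 9: prey: 0+0-0=0; pred: 49+0-14=35
Max prey = 48 at step 3

Answer: 48 3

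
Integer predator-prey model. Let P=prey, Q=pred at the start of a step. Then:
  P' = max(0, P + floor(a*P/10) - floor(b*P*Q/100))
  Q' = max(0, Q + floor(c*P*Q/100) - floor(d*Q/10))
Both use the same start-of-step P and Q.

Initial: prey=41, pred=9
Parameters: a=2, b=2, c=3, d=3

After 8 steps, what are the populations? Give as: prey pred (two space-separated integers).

Answer: 0 19

Derivation:
Step 1: prey: 41+8-7=42; pred: 9+11-2=18
Step 2: prey: 42+8-15=35; pred: 18+22-5=35
Step 3: prey: 35+7-24=18; pred: 35+36-10=61
Step 4: prey: 18+3-21=0; pred: 61+32-18=75
Step 5: prey: 0+0-0=0; pred: 75+0-22=53
Step 6: prey: 0+0-0=0; pred: 53+0-15=38
Step 7: prey: 0+0-0=0; pred: 38+0-11=27
Step 8: prey: 0+0-0=0; pred: 27+0-8=19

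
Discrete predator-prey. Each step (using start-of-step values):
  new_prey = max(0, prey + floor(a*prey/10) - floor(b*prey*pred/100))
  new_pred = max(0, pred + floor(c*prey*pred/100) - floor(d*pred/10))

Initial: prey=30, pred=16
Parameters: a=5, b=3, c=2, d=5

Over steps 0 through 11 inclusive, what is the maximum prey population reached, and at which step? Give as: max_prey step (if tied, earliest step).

Answer: 31 1

Derivation:
Step 1: prey: 30+15-14=31; pred: 16+9-8=17
Step 2: prey: 31+15-15=31; pred: 17+10-8=19
Step 3: prey: 31+15-17=29; pred: 19+11-9=21
Step 4: prey: 29+14-18=25; pred: 21+12-10=23
Step 5: prey: 25+12-17=20; pred: 23+11-11=23
Step 6: prey: 20+10-13=17; pred: 23+9-11=21
Step 7: prey: 17+8-10=15; pred: 21+7-10=18
Step 8: prey: 15+7-8=14; pred: 18+5-9=14
Step 9: prey: 14+7-5=16; pred: 14+3-7=10
Step 10: prey: 16+8-4=20; pred: 10+3-5=8
Step 11: prey: 20+10-4=26; pred: 8+3-4=7
Max prey = 31 at step 1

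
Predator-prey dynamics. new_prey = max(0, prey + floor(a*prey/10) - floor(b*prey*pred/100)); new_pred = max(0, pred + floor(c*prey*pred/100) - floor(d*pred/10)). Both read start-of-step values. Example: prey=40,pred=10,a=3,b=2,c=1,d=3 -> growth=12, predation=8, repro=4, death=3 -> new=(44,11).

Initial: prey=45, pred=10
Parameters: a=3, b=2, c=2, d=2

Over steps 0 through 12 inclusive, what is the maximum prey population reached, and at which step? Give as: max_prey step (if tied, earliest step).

Step 1: prey: 45+13-9=49; pred: 10+9-2=17
Step 2: prey: 49+14-16=47; pred: 17+16-3=30
Step 3: prey: 47+14-28=33; pred: 30+28-6=52
Step 4: prey: 33+9-34=8; pred: 52+34-10=76
Step 5: prey: 8+2-12=0; pred: 76+12-15=73
Step 6: prey: 0+0-0=0; pred: 73+0-14=59
Step 7: prey: 0+0-0=0; pred: 59+0-11=48
Step 8: prey: 0+0-0=0; pred: 48+0-9=39
Step 9: prey: 0+0-0=0; pred: 39+0-7=32
Step 10: prey: 0+0-0=0; pred: 32+0-6=26
Step 11: prey: 0+0-0=0; pred: 26+0-5=21
Step 12: prey: 0+0-0=0; pred: 21+0-4=17
Max prey = 49 at step 1

Answer: 49 1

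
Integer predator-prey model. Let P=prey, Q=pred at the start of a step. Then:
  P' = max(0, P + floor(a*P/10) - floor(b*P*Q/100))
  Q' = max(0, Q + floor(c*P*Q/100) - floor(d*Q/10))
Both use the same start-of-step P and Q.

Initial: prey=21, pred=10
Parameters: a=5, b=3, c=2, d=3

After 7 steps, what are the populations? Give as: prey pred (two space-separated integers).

Step 1: prey: 21+10-6=25; pred: 10+4-3=11
Step 2: prey: 25+12-8=29; pred: 11+5-3=13
Step 3: prey: 29+14-11=32; pred: 13+7-3=17
Step 4: prey: 32+16-16=32; pred: 17+10-5=22
Step 5: prey: 32+16-21=27; pred: 22+14-6=30
Step 6: prey: 27+13-24=16; pred: 30+16-9=37
Step 7: prey: 16+8-17=7; pred: 37+11-11=37

Answer: 7 37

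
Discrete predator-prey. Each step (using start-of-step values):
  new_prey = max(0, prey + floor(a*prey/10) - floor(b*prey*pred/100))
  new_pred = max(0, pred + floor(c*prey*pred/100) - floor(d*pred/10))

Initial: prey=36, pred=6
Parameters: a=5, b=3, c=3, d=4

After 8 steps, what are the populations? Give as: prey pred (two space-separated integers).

Step 1: prey: 36+18-6=48; pred: 6+6-2=10
Step 2: prey: 48+24-14=58; pred: 10+14-4=20
Step 3: prey: 58+29-34=53; pred: 20+34-8=46
Step 4: prey: 53+26-73=6; pred: 46+73-18=101
Step 5: prey: 6+3-18=0; pred: 101+18-40=79
Step 6: prey: 0+0-0=0; pred: 79+0-31=48
Step 7: prey: 0+0-0=0; pred: 48+0-19=29
Step 8: prey: 0+0-0=0; pred: 29+0-11=18

Answer: 0 18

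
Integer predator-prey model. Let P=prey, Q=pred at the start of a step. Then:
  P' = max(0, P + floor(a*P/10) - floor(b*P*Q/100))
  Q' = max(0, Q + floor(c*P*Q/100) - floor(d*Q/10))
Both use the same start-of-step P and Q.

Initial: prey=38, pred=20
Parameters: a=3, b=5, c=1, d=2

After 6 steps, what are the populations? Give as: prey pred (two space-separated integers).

Answer: 0 10

Derivation:
Step 1: prey: 38+11-38=11; pred: 20+7-4=23
Step 2: prey: 11+3-12=2; pred: 23+2-4=21
Step 3: prey: 2+0-2=0; pred: 21+0-4=17
Step 4: prey: 0+0-0=0; pred: 17+0-3=14
Step 5: prey: 0+0-0=0; pred: 14+0-2=12
Step 6: prey: 0+0-0=0; pred: 12+0-2=10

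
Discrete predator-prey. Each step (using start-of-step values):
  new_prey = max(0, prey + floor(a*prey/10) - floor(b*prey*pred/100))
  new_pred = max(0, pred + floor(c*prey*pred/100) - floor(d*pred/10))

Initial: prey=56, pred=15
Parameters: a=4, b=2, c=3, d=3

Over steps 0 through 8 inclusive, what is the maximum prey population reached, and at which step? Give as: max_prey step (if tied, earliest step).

Step 1: prey: 56+22-16=62; pred: 15+25-4=36
Step 2: prey: 62+24-44=42; pred: 36+66-10=92
Step 3: prey: 42+16-77=0; pred: 92+115-27=180
Step 4: prey: 0+0-0=0; pred: 180+0-54=126
Step 5: prey: 0+0-0=0; pred: 126+0-37=89
Step 6: prey: 0+0-0=0; pred: 89+0-26=63
Step 7: prey: 0+0-0=0; pred: 63+0-18=45
Step 8: prey: 0+0-0=0; pred: 45+0-13=32
Max prey = 62 at step 1

Answer: 62 1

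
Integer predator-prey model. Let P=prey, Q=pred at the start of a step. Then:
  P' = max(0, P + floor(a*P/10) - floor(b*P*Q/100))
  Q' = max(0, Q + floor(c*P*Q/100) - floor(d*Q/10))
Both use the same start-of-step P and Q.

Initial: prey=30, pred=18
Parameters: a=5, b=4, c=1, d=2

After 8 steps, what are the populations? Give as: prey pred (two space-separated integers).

Answer: 7 10

Derivation:
Step 1: prey: 30+15-21=24; pred: 18+5-3=20
Step 2: prey: 24+12-19=17; pred: 20+4-4=20
Step 3: prey: 17+8-13=12; pred: 20+3-4=19
Step 4: prey: 12+6-9=9; pred: 19+2-3=18
Step 5: prey: 9+4-6=7; pred: 18+1-3=16
Step 6: prey: 7+3-4=6; pred: 16+1-3=14
Step 7: prey: 6+3-3=6; pred: 14+0-2=12
Step 8: prey: 6+3-2=7; pred: 12+0-2=10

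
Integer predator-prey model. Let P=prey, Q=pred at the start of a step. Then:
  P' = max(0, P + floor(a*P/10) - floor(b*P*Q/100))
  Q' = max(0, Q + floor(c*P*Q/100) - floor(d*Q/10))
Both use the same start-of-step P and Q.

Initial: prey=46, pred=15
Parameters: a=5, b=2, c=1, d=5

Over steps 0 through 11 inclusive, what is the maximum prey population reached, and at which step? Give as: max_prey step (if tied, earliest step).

Step 1: prey: 46+23-13=56; pred: 15+6-7=14
Step 2: prey: 56+28-15=69; pred: 14+7-7=14
Step 3: prey: 69+34-19=84; pred: 14+9-7=16
Step 4: prey: 84+42-26=100; pred: 16+13-8=21
Step 5: prey: 100+50-42=108; pred: 21+21-10=32
Step 6: prey: 108+54-69=93; pred: 32+34-16=50
Step 7: prey: 93+46-93=46; pred: 50+46-25=71
Step 8: prey: 46+23-65=4; pred: 71+32-35=68
Step 9: prey: 4+2-5=1; pred: 68+2-34=36
Step 10: prey: 1+0-0=1; pred: 36+0-18=18
Step 11: prey: 1+0-0=1; pred: 18+0-9=9
Max prey = 108 at step 5

Answer: 108 5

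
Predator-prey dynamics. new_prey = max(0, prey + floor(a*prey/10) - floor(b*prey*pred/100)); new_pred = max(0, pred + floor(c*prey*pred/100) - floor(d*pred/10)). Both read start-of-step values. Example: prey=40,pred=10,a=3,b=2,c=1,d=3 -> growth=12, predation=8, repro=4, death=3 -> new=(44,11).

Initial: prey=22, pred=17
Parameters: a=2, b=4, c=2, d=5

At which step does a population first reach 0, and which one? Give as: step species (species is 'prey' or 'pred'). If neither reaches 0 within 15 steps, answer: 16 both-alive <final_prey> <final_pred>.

Answer: 16 both-alive 26 1

Derivation:
Step 1: prey: 22+4-14=12; pred: 17+7-8=16
Step 2: prey: 12+2-7=7; pred: 16+3-8=11
Step 3: prey: 7+1-3=5; pred: 11+1-5=7
Step 4: prey: 5+1-1=5; pred: 7+0-3=4
Step 5: prey: 5+1-0=6; pred: 4+0-2=2
Step 6: prey: 6+1-0=7; pred: 2+0-1=1
Step 7: prey: 7+1-0=8; pred: 1+0-0=1
Step 8: prey: 8+1-0=9; pred: 1+0-0=1
Step 9: prey: 9+1-0=10; pred: 1+0-0=1
Step 10: prey: 10+2-0=12; pred: 1+0-0=1
Step 11: prey: 12+2-0=14; pred: 1+0-0=1
Step 12: prey: 14+2-0=16; pred: 1+0-0=1
Step 13: prey: 16+3-0=19; pred: 1+0-0=1
Step 14: prey: 19+3-0=22; pred: 1+0-0=1
Step 15: prey: 22+4-0=26; pred: 1+0-0=1
No extinction within 15 steps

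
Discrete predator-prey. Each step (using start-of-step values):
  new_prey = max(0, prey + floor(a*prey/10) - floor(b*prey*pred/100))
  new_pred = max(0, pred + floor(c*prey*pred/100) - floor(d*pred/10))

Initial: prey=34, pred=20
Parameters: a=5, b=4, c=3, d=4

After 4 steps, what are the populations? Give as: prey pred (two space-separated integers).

Answer: 0 20

Derivation:
Step 1: prey: 34+17-27=24; pred: 20+20-8=32
Step 2: prey: 24+12-30=6; pred: 32+23-12=43
Step 3: prey: 6+3-10=0; pred: 43+7-17=33
Step 4: prey: 0+0-0=0; pred: 33+0-13=20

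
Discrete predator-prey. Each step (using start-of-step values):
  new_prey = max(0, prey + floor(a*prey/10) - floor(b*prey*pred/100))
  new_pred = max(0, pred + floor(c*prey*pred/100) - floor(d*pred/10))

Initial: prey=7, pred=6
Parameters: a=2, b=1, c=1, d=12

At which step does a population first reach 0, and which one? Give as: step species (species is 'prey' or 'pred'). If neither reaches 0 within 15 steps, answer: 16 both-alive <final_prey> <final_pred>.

Step 1: prey: 7+1-0=8; pred: 6+0-7=0
First extinction: pred at step 1

Answer: 1 pred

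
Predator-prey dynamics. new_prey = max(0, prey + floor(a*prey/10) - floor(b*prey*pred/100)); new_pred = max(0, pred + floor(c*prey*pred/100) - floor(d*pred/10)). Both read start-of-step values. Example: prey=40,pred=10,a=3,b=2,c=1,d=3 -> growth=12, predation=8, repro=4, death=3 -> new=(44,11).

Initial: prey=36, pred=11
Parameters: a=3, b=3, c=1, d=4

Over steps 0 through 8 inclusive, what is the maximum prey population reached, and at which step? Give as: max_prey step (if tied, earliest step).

Answer: 43 8

Derivation:
Step 1: prey: 36+10-11=35; pred: 11+3-4=10
Step 2: prey: 35+10-10=35; pred: 10+3-4=9
Step 3: prey: 35+10-9=36; pred: 9+3-3=9
Step 4: prey: 36+10-9=37; pred: 9+3-3=9
Step 5: prey: 37+11-9=39; pred: 9+3-3=9
Step 6: prey: 39+11-10=40; pred: 9+3-3=9
Step 7: prey: 40+12-10=42; pred: 9+3-3=9
Step 8: prey: 42+12-11=43; pred: 9+3-3=9
Max prey = 43 at step 8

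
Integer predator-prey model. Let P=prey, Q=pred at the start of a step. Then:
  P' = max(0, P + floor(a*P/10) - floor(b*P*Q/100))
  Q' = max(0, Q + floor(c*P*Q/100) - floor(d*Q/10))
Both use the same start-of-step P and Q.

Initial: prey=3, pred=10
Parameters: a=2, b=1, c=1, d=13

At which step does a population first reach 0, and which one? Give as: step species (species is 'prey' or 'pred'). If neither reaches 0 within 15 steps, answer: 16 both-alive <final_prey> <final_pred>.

Step 1: prey: 3+0-0=3; pred: 10+0-13=0
First extinction: pred at step 1

Answer: 1 pred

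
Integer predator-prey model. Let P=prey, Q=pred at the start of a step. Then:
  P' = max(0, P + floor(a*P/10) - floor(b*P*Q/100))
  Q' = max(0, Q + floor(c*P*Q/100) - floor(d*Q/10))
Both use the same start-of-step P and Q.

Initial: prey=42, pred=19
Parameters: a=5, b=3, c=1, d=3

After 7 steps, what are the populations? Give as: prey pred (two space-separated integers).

Step 1: prey: 42+21-23=40; pred: 19+7-5=21
Step 2: prey: 40+20-25=35; pred: 21+8-6=23
Step 3: prey: 35+17-24=28; pred: 23+8-6=25
Step 4: prey: 28+14-21=21; pred: 25+7-7=25
Step 5: prey: 21+10-15=16; pred: 25+5-7=23
Step 6: prey: 16+8-11=13; pred: 23+3-6=20
Step 7: prey: 13+6-7=12; pred: 20+2-6=16

Answer: 12 16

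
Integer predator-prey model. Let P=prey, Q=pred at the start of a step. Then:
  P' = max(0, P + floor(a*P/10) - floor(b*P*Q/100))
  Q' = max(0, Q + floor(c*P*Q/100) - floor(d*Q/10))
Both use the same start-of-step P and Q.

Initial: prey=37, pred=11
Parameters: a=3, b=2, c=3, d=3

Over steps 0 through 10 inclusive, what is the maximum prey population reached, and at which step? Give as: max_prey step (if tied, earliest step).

Answer: 40 1

Derivation:
Step 1: prey: 37+11-8=40; pred: 11+12-3=20
Step 2: prey: 40+12-16=36; pred: 20+24-6=38
Step 3: prey: 36+10-27=19; pred: 38+41-11=68
Step 4: prey: 19+5-25=0; pred: 68+38-20=86
Step 5: prey: 0+0-0=0; pred: 86+0-25=61
Step 6: prey: 0+0-0=0; pred: 61+0-18=43
Step 7: prey: 0+0-0=0; pred: 43+0-12=31
Step 8: prey: 0+0-0=0; pred: 31+0-9=22
Step 9: prey: 0+0-0=0; pred: 22+0-6=16
Step 10: prey: 0+0-0=0; pred: 16+0-4=12
Max prey = 40 at step 1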